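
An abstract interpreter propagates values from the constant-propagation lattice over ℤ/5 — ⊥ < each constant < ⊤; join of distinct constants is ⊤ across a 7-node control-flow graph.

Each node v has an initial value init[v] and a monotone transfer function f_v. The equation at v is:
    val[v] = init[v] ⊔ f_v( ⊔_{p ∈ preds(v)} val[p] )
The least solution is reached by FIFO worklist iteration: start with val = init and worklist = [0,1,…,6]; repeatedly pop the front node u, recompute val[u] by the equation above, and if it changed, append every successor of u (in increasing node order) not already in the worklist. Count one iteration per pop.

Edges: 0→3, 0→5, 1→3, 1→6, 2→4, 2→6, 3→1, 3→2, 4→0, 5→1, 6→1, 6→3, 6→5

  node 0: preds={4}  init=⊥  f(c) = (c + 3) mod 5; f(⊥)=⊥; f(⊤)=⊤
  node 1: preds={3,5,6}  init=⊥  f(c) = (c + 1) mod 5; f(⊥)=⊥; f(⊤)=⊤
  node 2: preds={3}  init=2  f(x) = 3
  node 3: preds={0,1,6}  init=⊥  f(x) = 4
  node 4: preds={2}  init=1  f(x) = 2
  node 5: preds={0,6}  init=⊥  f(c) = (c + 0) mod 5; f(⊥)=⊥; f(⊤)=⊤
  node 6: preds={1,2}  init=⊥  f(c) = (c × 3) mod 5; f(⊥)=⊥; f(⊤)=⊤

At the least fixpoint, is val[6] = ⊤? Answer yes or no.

yes

Iteration log — 14 steps:
  step 1. node 0  ⊔preds=1  new=4  old=⊥  +wl: 
  step 2. node 1  ⊔preds=⊥  new=⊥  stable
  step 3. node 2  ⊔preds=⊥  new=⊤  old=2  +wl: 
  step 4. node 3  ⊔preds=4  new=4  old=⊥  +wl: 1,2
  step 5. node 4  ⊔preds=⊤  new=⊤  old=1  +wl: 0
  step 6. node 5  ⊔preds=4  new=4  old=⊥  +wl: 
  step 7. node 6  ⊔preds=⊤  new=⊤  old=⊥  +wl: 3,5
  step 8. node 1  ⊔preds=⊤  new=⊤  old=⊥  +wl: 6
  step 9. node 2  ⊔preds=4  new=⊤  stable
  step 10. node 0  ⊔preds=⊤  new=⊤  old=4  +wl: 
  step 11. node 3  ⊔preds=⊤  new=4  stable
  step 12. node 5  ⊔preds=⊤  new=⊤  old=4  +wl: 1
  step 13. node 6  ⊔preds=⊤  new=⊤  stable
  step 14. node 1  ⊔preds=⊤  new=⊤  stable

Least fixpoint reached:
  node 0: ⊤
  node 1: ⊤
  node 2: ⊤
  node 3: 4
  node 4: ⊤
  node 5: ⊤
  node 6: ⊤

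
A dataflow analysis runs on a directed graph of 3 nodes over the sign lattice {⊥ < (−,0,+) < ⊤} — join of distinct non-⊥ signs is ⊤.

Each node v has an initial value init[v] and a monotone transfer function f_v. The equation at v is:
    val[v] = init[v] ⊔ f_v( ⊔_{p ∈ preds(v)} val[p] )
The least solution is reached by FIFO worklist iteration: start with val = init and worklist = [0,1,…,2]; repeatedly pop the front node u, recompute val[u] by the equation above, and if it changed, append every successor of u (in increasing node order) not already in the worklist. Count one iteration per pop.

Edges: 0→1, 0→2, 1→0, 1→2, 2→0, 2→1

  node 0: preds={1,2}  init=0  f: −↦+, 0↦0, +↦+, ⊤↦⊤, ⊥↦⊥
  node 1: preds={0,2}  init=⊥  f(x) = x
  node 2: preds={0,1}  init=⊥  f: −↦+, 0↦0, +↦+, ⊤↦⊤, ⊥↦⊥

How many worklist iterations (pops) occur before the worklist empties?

5

Trace (5 dequeues):
  [1] u=0 | in ⊥ | out 0 | ==
  [2] u=1 | in 0 | out 0 | prev ⊥ | push {0}
  [3] u=2 | in 0 | out 0 | prev ⊥ | push {1}
  [4] u=0 | in 0 | out 0 | ==
  [5] u=1 | in 0 | out 0 | ==

Converged values:
  [0] 0
  [1] 0
  [2] 0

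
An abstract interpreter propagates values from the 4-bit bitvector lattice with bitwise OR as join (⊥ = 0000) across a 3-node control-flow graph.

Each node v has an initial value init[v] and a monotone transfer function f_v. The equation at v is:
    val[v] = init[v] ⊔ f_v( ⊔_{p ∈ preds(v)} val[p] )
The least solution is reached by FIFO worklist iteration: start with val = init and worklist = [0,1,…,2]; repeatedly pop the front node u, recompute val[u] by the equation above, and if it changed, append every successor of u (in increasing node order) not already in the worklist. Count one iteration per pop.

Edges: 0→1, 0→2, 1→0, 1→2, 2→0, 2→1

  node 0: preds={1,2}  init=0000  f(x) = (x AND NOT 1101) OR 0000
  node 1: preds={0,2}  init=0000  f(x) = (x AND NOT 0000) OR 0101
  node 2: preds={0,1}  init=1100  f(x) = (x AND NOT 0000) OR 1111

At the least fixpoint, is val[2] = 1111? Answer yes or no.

Worklist (7 pops):
  #1 pop 0: in=1100 → 0000 (no change)
  #2 pop 1: in=1100 → 1101 (was 0000); enqueue [0]
  #3 pop 2: in=1101 → 1111 (was 1100); enqueue [1]
  #4 pop 0: in=1111 → 0010 (was 0000); enqueue [2]
  #5 pop 1: in=1111 → 1111 (was 1101); enqueue [0]
  #6 pop 2: in=1111 → 1111 (no change)
  #7 pop 0: in=1111 → 0010 (no change)

Fixpoint:
  val[0] = 0010
  val[1] = 1111
  val[2] = 1111

yes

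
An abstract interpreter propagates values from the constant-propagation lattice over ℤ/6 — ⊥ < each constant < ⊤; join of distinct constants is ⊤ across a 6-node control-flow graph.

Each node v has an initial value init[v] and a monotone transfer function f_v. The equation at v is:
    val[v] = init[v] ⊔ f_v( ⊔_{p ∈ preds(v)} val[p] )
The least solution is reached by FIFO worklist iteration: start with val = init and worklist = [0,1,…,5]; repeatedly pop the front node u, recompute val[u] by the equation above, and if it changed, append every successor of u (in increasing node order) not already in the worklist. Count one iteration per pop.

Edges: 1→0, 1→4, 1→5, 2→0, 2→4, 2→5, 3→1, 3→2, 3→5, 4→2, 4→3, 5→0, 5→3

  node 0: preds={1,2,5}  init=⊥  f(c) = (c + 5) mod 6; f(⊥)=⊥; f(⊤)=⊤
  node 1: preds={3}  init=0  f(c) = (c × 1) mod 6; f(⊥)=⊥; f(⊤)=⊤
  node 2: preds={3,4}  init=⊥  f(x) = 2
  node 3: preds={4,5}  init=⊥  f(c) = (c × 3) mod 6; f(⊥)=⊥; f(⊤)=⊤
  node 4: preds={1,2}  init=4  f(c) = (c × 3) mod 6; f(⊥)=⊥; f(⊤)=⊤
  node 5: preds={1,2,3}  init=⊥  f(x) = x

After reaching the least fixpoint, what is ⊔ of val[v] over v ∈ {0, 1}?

Worklist (15 pops):
  #1 pop 0: in=0 → 5 (was ⊥); enqueue []
  #2 pop 1: in=⊥ → 0 (no change)
  #3 pop 2: in=4 → 2 (was ⊥); enqueue [0]
  #4 pop 3: in=4 → 0 (was ⊥); enqueue [1,2]
  #5 pop 4: in=⊤ → ⊤ (was 4); enqueue [3]
  #6 pop 5: in=⊤ → ⊤ (was ⊥); enqueue []
  #7 pop 0: in=⊤ → ⊤ (was 5); enqueue []
  #8 pop 1: in=0 → 0 (no change)
  #9 pop 2: in=⊤ → 2 (no change)
  #10 pop 3: in=⊤ → ⊤ (was 0); enqueue [1,2,5]
  #11 pop 1: in=⊤ → ⊤ (was 0); enqueue [0,4]
  #12 pop 2: in=⊤ → 2 (no change)
  #13 pop 5: in=⊤ → ⊤ (no change)
  #14 pop 0: in=⊤ → ⊤ (no change)
  #15 pop 4: in=⊤ → ⊤ (no change)

Fixpoint:
  val[0] = ⊤
  val[1] = ⊤
  val[2] = 2
  val[3] = ⊤
  val[4] = ⊤
  val[5] = ⊤

⊤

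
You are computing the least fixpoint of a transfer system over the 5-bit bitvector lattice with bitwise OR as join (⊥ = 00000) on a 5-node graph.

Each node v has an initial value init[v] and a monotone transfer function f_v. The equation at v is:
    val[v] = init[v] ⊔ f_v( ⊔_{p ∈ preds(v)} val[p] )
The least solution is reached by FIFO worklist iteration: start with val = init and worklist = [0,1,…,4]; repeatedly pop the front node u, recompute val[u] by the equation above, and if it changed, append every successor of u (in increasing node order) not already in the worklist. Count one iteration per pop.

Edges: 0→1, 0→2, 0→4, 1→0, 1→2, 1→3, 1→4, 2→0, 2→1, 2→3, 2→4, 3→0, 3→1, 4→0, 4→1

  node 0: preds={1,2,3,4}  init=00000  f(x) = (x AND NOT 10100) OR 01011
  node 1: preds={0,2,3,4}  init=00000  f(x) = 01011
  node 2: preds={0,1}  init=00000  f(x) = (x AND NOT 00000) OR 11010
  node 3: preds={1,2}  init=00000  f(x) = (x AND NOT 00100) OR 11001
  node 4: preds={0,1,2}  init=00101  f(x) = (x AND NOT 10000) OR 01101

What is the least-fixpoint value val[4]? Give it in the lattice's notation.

01111

Worklist (7 pops):
  #1 pop 0: in=00101 → 01011 (was 00000); enqueue []
  #2 pop 1: in=01111 → 01011 (was 00000); enqueue [0]
  #3 pop 2: in=01011 → 11011 (was 00000); enqueue [1]
  #4 pop 3: in=11011 → 11011 (was 00000); enqueue []
  #5 pop 4: in=11011 → 01111 (was 00101); enqueue []
  #6 pop 0: in=11111 → 01011 (no change)
  #7 pop 1: in=11111 → 01011 (no change)

Fixpoint:
  val[0] = 01011
  val[1] = 01011
  val[2] = 11011
  val[3] = 11011
  val[4] = 01111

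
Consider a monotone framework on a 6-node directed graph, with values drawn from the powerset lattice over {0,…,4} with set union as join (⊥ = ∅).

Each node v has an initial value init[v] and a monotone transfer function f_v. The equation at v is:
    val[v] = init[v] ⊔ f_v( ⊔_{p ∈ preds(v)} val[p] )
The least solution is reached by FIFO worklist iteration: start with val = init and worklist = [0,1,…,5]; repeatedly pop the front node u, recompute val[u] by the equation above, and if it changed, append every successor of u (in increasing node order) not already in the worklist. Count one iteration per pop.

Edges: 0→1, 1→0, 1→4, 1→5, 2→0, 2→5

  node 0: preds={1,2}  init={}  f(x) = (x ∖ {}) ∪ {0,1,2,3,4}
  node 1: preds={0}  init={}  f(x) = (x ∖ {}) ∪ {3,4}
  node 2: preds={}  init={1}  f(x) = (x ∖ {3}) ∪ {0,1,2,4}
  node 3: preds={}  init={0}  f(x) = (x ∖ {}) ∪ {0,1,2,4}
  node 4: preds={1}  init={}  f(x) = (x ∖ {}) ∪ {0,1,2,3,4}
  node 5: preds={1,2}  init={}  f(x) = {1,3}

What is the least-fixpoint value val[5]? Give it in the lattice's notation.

Worklist (7 pops):
  #1 pop 0: in={1} → {0,1,2,3,4} (was {}); enqueue []
  #2 pop 1: in={0,1,2,3,4} → {0,1,2,3,4} (was {}); enqueue [0]
  #3 pop 2: in={} → {0,1,2,4} (was {1}); enqueue []
  #4 pop 3: in={} → {0,1,2,4} (was {0}); enqueue []
  #5 pop 4: in={0,1,2,3,4} → {0,1,2,3,4} (was {}); enqueue []
  #6 pop 5: in={0,1,2,3,4} → {1,3} (was {}); enqueue []
  #7 pop 0: in={0,1,2,3,4} → {0,1,2,3,4} (no change)

Fixpoint:
  val[0] = {0,1,2,3,4}
  val[1] = {0,1,2,3,4}
  val[2] = {0,1,2,4}
  val[3] = {0,1,2,4}
  val[4] = {0,1,2,3,4}
  val[5] = {1,3}

{1,3}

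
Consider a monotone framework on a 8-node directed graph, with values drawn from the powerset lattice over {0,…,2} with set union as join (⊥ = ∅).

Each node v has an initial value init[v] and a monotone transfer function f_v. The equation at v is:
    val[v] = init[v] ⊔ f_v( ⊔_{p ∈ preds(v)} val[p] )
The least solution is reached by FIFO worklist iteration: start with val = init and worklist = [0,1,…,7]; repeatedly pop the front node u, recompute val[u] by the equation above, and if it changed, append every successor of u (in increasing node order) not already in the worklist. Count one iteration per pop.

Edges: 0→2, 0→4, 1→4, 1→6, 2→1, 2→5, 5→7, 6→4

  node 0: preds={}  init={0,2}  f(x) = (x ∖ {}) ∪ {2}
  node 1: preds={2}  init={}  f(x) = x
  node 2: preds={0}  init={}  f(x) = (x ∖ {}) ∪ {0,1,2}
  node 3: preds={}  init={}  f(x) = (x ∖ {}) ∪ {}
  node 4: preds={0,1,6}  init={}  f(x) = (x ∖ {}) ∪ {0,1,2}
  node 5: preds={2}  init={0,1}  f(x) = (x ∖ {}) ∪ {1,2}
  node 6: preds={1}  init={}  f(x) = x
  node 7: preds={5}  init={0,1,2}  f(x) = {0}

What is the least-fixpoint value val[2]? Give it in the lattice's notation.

Trace (12 dequeues):
  [1] u=0 | in {} | out {0,2} | ==
  [2] u=1 | in {} | out {} | ==
  [3] u=2 | in {0,2} | out {0,1,2} | prev {} | push {1}
  [4] u=3 | in {} | out {} | ==
  [5] u=4 | in {0,2} | out {0,1,2} | prev {} | push {}
  [6] u=5 | in {0,1,2} | out {0,1,2} | prev {0,1} | push {}
  [7] u=6 | in {} | out {} | ==
  [8] u=7 | in {0,1,2} | out {0,1,2} | ==
  [9] u=1 | in {0,1,2} | out {0,1,2} | prev {} | push {4,6}
  [10] u=4 | in {0,1,2} | out {0,1,2} | ==
  [11] u=6 | in {0,1,2} | out {0,1,2} | prev {} | push {4}
  [12] u=4 | in {0,1,2} | out {0,1,2} | ==

Converged values:
  [0] {0,2}
  [1] {0,1,2}
  [2] {0,1,2}
  [3] {}
  [4] {0,1,2}
  [5] {0,1,2}
  [6] {0,1,2}
  [7] {0,1,2}

{0,1,2}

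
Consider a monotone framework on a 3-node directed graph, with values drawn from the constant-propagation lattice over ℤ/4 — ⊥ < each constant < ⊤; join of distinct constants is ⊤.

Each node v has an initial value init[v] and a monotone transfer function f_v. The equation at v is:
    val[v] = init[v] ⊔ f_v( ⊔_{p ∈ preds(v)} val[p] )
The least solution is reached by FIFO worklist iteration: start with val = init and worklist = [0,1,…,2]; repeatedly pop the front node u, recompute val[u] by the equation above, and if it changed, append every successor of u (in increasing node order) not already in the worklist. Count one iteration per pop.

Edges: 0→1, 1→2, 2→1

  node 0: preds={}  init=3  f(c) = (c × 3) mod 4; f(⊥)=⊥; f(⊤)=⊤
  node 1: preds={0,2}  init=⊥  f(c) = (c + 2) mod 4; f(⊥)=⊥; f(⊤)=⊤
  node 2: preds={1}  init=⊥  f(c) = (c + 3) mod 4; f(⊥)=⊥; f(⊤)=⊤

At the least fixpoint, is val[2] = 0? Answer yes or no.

Iteration log — 6 steps:
  step 1. node 0  ⊔preds=⊥  new=3  stable
  step 2. node 1  ⊔preds=3  new=1  old=⊥  +wl: 
  step 3. node 2  ⊔preds=1  new=0  old=⊥  +wl: 1
  step 4. node 1  ⊔preds=⊤  new=⊤  old=1  +wl: 2
  step 5. node 2  ⊔preds=⊤  new=⊤  old=0  +wl: 1
  step 6. node 1  ⊔preds=⊤  new=⊤  stable

Least fixpoint reached:
  node 0: 3
  node 1: ⊤
  node 2: ⊤

no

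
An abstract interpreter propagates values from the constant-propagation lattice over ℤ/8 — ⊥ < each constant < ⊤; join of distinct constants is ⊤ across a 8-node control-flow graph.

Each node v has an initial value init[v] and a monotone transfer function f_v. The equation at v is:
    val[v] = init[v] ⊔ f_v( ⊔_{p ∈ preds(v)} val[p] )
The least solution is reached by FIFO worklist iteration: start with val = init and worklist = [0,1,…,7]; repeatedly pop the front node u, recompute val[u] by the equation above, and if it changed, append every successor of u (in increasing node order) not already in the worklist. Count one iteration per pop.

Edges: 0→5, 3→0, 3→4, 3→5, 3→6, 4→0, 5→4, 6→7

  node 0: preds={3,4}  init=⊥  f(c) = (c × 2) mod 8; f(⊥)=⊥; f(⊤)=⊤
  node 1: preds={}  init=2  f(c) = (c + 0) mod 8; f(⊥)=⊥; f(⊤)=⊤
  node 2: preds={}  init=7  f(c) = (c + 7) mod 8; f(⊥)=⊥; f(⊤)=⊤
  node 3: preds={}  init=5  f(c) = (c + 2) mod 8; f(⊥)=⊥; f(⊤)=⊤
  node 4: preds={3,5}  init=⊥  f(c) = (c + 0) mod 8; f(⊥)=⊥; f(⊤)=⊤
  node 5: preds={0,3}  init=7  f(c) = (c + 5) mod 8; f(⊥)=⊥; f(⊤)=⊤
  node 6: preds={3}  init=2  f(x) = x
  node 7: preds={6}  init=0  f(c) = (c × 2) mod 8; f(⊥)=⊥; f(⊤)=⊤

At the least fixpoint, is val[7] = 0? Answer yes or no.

Worklist (11 pops):
  #1 pop 0: in=5 → 2 (was ⊥); enqueue []
  #2 pop 1: in=⊥ → 2 (no change)
  #3 pop 2: in=⊥ → 7 (no change)
  #4 pop 3: in=⊥ → 5 (no change)
  #5 pop 4: in=⊤ → ⊤ (was ⊥); enqueue [0]
  #6 pop 5: in=⊤ → ⊤ (was 7); enqueue [4]
  #7 pop 6: in=5 → ⊤ (was 2); enqueue []
  #8 pop 7: in=⊤ → ⊤ (was 0); enqueue []
  #9 pop 0: in=⊤ → ⊤ (was 2); enqueue [5]
  #10 pop 4: in=⊤ → ⊤ (no change)
  #11 pop 5: in=⊤ → ⊤ (no change)

Fixpoint:
  val[0] = ⊤
  val[1] = 2
  val[2] = 7
  val[3] = 5
  val[4] = ⊤
  val[5] = ⊤
  val[6] = ⊤
  val[7] = ⊤

no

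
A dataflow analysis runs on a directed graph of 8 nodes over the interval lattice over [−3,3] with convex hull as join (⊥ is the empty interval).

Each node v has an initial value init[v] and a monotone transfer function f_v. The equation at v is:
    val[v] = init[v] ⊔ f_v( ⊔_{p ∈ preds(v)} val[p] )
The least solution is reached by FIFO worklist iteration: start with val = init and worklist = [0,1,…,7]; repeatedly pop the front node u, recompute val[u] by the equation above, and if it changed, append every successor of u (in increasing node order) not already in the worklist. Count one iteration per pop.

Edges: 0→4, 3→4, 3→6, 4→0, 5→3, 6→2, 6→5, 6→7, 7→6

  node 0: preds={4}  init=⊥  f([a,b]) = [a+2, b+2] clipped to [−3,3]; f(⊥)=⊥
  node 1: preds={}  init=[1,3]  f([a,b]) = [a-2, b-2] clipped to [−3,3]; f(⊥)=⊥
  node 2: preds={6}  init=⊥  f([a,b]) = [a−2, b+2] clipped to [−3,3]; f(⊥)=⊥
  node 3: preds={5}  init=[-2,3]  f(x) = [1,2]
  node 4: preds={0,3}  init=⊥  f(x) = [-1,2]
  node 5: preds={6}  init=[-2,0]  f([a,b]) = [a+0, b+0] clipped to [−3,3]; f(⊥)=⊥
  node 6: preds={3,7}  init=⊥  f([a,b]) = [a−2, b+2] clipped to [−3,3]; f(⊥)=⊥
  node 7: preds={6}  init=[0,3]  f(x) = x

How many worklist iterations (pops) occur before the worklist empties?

14

Worklist (14 pops):
  #1 pop 0: in=⊥ → ⊥ (no change)
  #2 pop 1: in=⊥ → [1,3] (no change)
  #3 pop 2: in=⊥ → ⊥ (no change)
  #4 pop 3: in=[-2,0] → [-2,3] (no change)
  #5 pop 4: in=[-2,3] → [-1,2] (was ⊥); enqueue [0]
  #6 pop 5: in=⊥ → [-2,0] (no change)
  #7 pop 6: in=[-2,3] → [-3,3] (was ⊥); enqueue [2,5]
  #8 pop 7: in=[-3,3] → [-3,3] (was [0,3]); enqueue [6]
  #9 pop 0: in=[-1,2] → [1,3] (was ⊥); enqueue [4]
  #10 pop 2: in=[-3,3] → [-3,3] (was ⊥); enqueue []
  #11 pop 5: in=[-3,3] → [-3,3] (was [-2,0]); enqueue [3]
  #12 pop 6: in=[-3,3] → [-3,3] (no change)
  #13 pop 4: in=[-2,3] → [-1,2] (no change)
  #14 pop 3: in=[-3,3] → [-2,3] (no change)

Fixpoint:
  val[0] = [1,3]
  val[1] = [1,3]
  val[2] = [-3,3]
  val[3] = [-2,3]
  val[4] = [-1,2]
  val[5] = [-3,3]
  val[6] = [-3,3]
  val[7] = [-3,3]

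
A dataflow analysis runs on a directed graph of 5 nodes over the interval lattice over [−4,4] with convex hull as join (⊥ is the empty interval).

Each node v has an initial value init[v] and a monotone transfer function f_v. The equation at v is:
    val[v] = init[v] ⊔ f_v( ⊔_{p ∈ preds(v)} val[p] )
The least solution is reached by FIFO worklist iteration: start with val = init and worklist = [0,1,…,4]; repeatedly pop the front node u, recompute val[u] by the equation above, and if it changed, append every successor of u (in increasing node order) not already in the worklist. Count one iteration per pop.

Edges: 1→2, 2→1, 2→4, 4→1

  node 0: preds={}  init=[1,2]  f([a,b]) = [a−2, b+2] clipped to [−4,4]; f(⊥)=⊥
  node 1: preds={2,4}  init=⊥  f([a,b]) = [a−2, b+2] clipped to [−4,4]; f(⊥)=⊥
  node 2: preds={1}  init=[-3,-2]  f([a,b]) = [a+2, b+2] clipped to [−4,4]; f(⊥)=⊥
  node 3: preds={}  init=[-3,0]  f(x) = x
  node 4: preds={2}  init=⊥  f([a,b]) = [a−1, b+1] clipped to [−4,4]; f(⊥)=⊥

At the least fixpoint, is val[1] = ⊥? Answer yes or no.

no

Worklist (10 pops):
  #1 pop 0: in=⊥ → [1,2] (no change)
  #2 pop 1: in=[-3,-2] → [-4,0] (was ⊥); enqueue []
  #3 pop 2: in=[-4,0] → [-3,2] (was [-3,-2]); enqueue [1]
  #4 pop 3: in=⊥ → [-3,0] (no change)
  #5 pop 4: in=[-3,2] → [-4,3] (was ⊥); enqueue []
  #6 pop 1: in=[-4,3] → [-4,4] (was [-4,0]); enqueue [2]
  #7 pop 2: in=[-4,4] → [-3,4] (was [-3,2]); enqueue [1,4]
  #8 pop 1: in=[-4,4] → [-4,4] (no change)
  #9 pop 4: in=[-3,4] → [-4,4] (was [-4,3]); enqueue [1]
  #10 pop 1: in=[-4,4] → [-4,4] (no change)

Fixpoint:
  val[0] = [1,2]
  val[1] = [-4,4]
  val[2] = [-3,4]
  val[3] = [-3,0]
  val[4] = [-4,4]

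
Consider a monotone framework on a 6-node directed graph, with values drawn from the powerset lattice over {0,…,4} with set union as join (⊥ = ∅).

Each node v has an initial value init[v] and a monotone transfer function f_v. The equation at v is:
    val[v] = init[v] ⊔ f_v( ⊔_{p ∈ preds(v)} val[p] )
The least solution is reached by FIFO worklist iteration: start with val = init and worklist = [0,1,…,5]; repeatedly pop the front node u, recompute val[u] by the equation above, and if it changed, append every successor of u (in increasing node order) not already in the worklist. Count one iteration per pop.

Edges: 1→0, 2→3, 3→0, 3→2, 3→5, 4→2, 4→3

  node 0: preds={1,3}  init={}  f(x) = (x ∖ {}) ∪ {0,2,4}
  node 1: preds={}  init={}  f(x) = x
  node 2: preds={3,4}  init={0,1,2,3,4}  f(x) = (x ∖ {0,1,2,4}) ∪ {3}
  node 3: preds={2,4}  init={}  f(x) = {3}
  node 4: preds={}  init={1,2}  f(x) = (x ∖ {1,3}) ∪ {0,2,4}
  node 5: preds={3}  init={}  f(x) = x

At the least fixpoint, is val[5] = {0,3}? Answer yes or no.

Trace (9 dequeues):
  [1] u=0 | in {} | out {0,2,4} | prev {} | push {}
  [2] u=1 | in {} | out {} | ==
  [3] u=2 | in {1,2} | out {0,1,2,3,4} | ==
  [4] u=3 | in {0,1,2,3,4} | out {3} | prev {} | push {0,2}
  [5] u=4 | in {} | out {0,1,2,4} | prev {1,2} | push {3}
  [6] u=5 | in {3} | out {3} | prev {} | push {}
  [7] u=0 | in {3} | out {0,2,3,4} | prev {0,2,4} | push {}
  [8] u=2 | in {0,1,2,3,4} | out {0,1,2,3,4} | ==
  [9] u=3 | in {0,1,2,3,4} | out {3} | ==

Converged values:
  [0] {0,2,3,4}
  [1] {}
  [2] {0,1,2,3,4}
  [3] {3}
  [4] {0,1,2,4}
  [5] {3}

no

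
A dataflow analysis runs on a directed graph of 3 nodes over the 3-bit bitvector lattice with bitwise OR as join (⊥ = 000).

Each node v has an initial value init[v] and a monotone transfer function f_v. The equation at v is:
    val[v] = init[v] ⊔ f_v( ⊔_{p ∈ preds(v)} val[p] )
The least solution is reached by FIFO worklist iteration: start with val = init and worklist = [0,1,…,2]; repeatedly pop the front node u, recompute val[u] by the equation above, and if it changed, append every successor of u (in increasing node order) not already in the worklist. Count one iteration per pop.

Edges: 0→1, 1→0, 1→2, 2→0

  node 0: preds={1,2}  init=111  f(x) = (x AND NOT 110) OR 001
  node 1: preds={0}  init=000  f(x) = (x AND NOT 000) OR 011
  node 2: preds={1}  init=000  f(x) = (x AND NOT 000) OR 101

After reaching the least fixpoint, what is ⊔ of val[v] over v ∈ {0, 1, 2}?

111

Iteration log — 4 steps:
  step 1. node 0  ⊔preds=000  new=111  stable
  step 2. node 1  ⊔preds=111  new=111  old=000  +wl: 0
  step 3. node 2  ⊔preds=111  new=111  old=000  +wl: 
  step 4. node 0  ⊔preds=111  new=111  stable

Least fixpoint reached:
  node 0: 111
  node 1: 111
  node 2: 111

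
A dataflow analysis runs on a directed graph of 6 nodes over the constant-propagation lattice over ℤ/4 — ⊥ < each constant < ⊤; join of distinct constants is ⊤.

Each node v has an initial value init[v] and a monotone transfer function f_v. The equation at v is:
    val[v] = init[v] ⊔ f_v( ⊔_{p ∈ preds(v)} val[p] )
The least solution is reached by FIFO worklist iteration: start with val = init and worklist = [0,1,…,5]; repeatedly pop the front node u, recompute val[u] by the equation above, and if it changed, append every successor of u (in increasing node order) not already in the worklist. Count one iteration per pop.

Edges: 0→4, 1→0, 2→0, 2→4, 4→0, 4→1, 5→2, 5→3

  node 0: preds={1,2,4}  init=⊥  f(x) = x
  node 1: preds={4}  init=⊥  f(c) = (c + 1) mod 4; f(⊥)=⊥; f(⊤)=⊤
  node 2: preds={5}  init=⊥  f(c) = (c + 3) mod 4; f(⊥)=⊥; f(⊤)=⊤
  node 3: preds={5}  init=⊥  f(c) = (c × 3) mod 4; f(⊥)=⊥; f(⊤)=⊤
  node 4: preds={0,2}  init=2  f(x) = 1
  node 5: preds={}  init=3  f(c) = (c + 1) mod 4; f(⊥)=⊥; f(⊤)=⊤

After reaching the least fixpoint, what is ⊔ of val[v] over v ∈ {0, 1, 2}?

⊤

Iteration log — 10 steps:
  step 1. node 0  ⊔preds=2  new=2  old=⊥  +wl: 
  step 2. node 1  ⊔preds=2  new=3  old=⊥  +wl: 0
  step 3. node 2  ⊔preds=3  new=2  old=⊥  +wl: 
  step 4. node 3  ⊔preds=3  new=1  old=⊥  +wl: 
  step 5. node 4  ⊔preds=2  new=⊤  old=2  +wl: 1
  step 6. node 5  ⊔preds=⊥  new=3  stable
  step 7. node 0  ⊔preds=⊤  new=⊤  old=2  +wl: 4
  step 8. node 1  ⊔preds=⊤  new=⊤  old=3  +wl: 0
  step 9. node 4  ⊔preds=⊤  new=⊤  stable
  step 10. node 0  ⊔preds=⊤  new=⊤  stable

Least fixpoint reached:
  node 0: ⊤
  node 1: ⊤
  node 2: 2
  node 3: 1
  node 4: ⊤
  node 5: 3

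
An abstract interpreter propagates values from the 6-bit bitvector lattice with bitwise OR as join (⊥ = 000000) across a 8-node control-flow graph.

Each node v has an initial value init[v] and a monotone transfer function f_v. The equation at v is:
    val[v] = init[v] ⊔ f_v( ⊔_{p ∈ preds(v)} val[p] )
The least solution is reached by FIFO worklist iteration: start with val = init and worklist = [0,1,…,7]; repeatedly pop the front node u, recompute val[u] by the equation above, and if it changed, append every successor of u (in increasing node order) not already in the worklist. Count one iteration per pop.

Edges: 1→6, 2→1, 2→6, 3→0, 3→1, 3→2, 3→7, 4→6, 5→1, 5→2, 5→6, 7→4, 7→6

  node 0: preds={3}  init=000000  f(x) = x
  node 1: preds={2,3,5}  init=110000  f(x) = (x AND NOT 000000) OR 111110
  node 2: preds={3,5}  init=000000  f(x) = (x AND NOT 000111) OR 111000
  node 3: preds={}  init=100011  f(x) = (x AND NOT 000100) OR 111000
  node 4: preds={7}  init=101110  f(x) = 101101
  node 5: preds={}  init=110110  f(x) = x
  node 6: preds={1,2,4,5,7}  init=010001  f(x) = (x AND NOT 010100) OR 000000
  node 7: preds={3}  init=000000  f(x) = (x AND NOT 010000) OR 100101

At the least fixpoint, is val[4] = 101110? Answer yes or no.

Worklist (13 pops):
  #1 pop 0: in=100011 → 100011 (was 000000); enqueue []
  #2 pop 1: in=110111 → 111111 (was 110000); enqueue []
  #3 pop 2: in=110111 → 111000 (was 000000); enqueue [1]
  #4 pop 3: in=000000 → 111011 (was 100011); enqueue [0,2]
  #5 pop 4: in=000000 → 101111 (was 101110); enqueue []
  #6 pop 5: in=000000 → 110110 (no change)
  #7 pop 6: in=111111 → 111011 (was 010001); enqueue []
  #8 pop 7: in=111011 → 101111 (was 000000); enqueue [4,6]
  #9 pop 1: in=111111 → 111111 (no change)
  #10 pop 0: in=111011 → 111011 (was 100011); enqueue []
  #11 pop 2: in=111111 → 111000 (no change)
  #12 pop 4: in=101111 → 101111 (no change)
  #13 pop 6: in=111111 → 111011 (no change)

Fixpoint:
  val[0] = 111011
  val[1] = 111111
  val[2] = 111000
  val[3] = 111011
  val[4] = 101111
  val[5] = 110110
  val[6] = 111011
  val[7] = 101111

no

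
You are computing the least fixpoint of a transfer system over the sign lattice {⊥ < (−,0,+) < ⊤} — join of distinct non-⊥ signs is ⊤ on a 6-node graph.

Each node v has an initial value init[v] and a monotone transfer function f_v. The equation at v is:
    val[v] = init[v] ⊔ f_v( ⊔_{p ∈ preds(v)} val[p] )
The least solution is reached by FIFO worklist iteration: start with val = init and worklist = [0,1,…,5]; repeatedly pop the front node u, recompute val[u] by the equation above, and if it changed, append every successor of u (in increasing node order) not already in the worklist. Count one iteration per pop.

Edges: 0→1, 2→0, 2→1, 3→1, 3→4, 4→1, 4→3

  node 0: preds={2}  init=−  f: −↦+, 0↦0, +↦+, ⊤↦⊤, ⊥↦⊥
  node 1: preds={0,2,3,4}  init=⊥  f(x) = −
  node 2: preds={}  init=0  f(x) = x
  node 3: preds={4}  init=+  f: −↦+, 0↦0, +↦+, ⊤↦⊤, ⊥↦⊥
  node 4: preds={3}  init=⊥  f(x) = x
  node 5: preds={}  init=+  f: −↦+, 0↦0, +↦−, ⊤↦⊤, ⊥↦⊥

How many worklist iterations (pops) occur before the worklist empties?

8

Worklist (8 pops):
  #1 pop 0: in=0 → ⊤ (was −); enqueue []
  #2 pop 1: in=⊤ → − (was ⊥); enqueue []
  #3 pop 2: in=⊥ → 0 (no change)
  #4 pop 3: in=⊥ → + (no change)
  #5 pop 4: in=+ → + (was ⊥); enqueue [1,3]
  #6 pop 5: in=⊥ → + (no change)
  #7 pop 1: in=⊤ → − (no change)
  #8 pop 3: in=+ → + (no change)

Fixpoint:
  val[0] = ⊤
  val[1] = −
  val[2] = 0
  val[3] = +
  val[4] = +
  val[5] = +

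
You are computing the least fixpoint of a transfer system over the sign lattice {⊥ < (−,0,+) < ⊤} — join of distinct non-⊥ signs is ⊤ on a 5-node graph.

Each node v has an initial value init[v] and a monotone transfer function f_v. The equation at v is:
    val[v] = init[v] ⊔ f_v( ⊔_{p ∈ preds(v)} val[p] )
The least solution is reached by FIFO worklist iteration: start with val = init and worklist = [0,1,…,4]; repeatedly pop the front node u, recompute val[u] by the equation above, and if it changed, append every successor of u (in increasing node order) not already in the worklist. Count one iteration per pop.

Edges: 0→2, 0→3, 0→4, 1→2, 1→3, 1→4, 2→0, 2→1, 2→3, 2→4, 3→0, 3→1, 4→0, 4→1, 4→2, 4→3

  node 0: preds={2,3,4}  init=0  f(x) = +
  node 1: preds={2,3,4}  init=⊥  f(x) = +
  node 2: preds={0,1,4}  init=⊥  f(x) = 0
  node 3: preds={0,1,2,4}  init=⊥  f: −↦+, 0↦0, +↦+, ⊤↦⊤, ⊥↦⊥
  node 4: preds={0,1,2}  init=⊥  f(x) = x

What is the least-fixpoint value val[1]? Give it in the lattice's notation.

Worklist (9 pops):
  #1 pop 0: in=⊥ → ⊤ (was 0); enqueue []
  #2 pop 1: in=⊥ → + (was ⊥); enqueue []
  #3 pop 2: in=⊤ → 0 (was ⊥); enqueue [0,1]
  #4 pop 3: in=⊤ → ⊤ (was ⊥); enqueue []
  #5 pop 4: in=⊤ → ⊤ (was ⊥); enqueue [2,3]
  #6 pop 0: in=⊤ → ⊤ (no change)
  #7 pop 1: in=⊤ → + (no change)
  #8 pop 2: in=⊤ → 0 (no change)
  #9 pop 3: in=⊤ → ⊤ (no change)

Fixpoint:
  val[0] = ⊤
  val[1] = +
  val[2] = 0
  val[3] = ⊤
  val[4] = ⊤

+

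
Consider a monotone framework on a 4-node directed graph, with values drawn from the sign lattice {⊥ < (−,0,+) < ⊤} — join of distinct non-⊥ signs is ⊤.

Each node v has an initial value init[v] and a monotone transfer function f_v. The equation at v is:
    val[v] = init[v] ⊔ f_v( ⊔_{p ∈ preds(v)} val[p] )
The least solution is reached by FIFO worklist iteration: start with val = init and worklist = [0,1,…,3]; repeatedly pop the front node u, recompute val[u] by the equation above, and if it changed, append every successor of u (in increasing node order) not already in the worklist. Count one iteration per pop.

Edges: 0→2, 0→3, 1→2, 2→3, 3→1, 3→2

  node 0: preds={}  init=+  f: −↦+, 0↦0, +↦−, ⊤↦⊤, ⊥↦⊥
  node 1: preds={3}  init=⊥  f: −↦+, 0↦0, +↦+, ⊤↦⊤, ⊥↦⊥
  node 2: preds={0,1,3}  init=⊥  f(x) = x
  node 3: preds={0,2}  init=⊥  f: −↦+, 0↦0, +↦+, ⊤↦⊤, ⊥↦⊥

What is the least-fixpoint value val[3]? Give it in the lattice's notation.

+

Iteration log — 6 steps:
  step 1. node 0  ⊔preds=⊥  new=+  stable
  step 2. node 1  ⊔preds=⊥  new=⊥  stable
  step 3. node 2  ⊔preds=+  new=+  old=⊥  +wl: 
  step 4. node 3  ⊔preds=+  new=+  old=⊥  +wl: 1,2
  step 5. node 1  ⊔preds=+  new=+  old=⊥  +wl: 
  step 6. node 2  ⊔preds=+  new=+  stable

Least fixpoint reached:
  node 0: +
  node 1: +
  node 2: +
  node 3: +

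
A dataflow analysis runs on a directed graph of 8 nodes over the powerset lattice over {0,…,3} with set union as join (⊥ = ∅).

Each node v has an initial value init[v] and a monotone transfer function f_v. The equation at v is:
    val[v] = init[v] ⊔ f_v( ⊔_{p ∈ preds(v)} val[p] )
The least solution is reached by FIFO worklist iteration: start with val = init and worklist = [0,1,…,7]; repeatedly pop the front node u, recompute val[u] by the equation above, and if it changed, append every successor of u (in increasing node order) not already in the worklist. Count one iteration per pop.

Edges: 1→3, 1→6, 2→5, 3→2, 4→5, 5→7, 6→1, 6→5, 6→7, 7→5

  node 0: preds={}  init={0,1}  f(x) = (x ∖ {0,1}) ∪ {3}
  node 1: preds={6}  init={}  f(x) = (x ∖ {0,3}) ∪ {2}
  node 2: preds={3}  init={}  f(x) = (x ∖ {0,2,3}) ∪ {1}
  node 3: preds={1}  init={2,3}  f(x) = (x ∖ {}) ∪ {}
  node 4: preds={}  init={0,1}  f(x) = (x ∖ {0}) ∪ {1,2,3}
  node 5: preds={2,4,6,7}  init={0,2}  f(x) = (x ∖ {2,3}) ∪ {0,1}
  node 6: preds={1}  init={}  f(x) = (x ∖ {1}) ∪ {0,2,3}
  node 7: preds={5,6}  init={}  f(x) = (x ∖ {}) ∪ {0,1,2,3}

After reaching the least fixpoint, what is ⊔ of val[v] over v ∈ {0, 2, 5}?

Trace (10 dequeues):
  [1] u=0 | in {} | out {0,1,3} | prev {0,1} | push {}
  [2] u=1 | in {} | out {2} | prev {} | push {}
  [3] u=2 | in {2,3} | out {1} | prev {} | push {}
  [4] u=3 | in {2} | out {2,3} | ==
  [5] u=4 | in {} | out {0,1,2,3} | prev {0,1} | push {}
  [6] u=5 | in {0,1,2,3} | out {0,1,2} | prev {0,2} | push {}
  [7] u=6 | in {2} | out {0,2,3} | prev {} | push {1,5}
  [8] u=7 | in {0,1,2,3} | out {0,1,2,3} | prev {} | push {}
  [9] u=1 | in {0,2,3} | out {2} | ==
  [10] u=5 | in {0,1,2,3} | out {0,1,2} | ==

Converged values:
  [0] {0,1,3}
  [1] {2}
  [2] {1}
  [3] {2,3}
  [4] {0,1,2,3}
  [5] {0,1,2}
  [6] {0,2,3}
  [7] {0,1,2,3}

{0,1,2,3}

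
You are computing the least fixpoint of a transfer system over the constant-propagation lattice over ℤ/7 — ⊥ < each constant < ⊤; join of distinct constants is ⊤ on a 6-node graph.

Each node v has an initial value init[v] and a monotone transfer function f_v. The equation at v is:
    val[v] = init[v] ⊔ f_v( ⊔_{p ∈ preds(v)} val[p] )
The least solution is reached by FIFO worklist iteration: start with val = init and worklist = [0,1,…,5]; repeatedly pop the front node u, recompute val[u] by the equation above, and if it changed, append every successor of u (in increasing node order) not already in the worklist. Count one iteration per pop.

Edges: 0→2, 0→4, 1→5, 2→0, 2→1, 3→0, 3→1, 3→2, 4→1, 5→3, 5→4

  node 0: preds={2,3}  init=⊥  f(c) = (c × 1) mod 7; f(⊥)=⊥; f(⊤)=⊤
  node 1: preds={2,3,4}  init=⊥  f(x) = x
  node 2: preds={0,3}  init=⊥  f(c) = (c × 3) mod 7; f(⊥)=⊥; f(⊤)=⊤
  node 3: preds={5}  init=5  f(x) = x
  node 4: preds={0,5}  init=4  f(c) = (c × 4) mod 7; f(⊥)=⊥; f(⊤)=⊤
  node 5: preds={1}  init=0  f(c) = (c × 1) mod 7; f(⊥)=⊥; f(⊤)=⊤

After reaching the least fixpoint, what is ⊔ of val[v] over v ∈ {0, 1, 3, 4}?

Trace (13 dequeues):
  [1] u=0 | in 5 | out 5 | prev ⊥ | push {}
  [2] u=1 | in ⊤ | out ⊤ | prev ⊥ | push {}
  [3] u=2 | in 5 | out 1 | prev ⊥ | push {0,1}
  [4] u=3 | in 0 | out ⊤ | prev 5 | push {2}
  [5] u=4 | in ⊤ | out ⊤ | prev 4 | push {}
  [6] u=5 | in ⊤ | out ⊤ | prev 0 | push {3,4}
  [7] u=0 | in ⊤ | out ⊤ | prev 5 | push {}
  [8] u=1 | in ⊤ | out ⊤ | ==
  [9] u=2 | in ⊤ | out ⊤ | prev 1 | push {0,1}
  [10] u=3 | in ⊤ | out ⊤ | ==
  [11] u=4 | in ⊤ | out ⊤ | ==
  [12] u=0 | in ⊤ | out ⊤ | ==
  [13] u=1 | in ⊤ | out ⊤ | ==

Converged values:
  [0] ⊤
  [1] ⊤
  [2] ⊤
  [3] ⊤
  [4] ⊤
  [5] ⊤

⊤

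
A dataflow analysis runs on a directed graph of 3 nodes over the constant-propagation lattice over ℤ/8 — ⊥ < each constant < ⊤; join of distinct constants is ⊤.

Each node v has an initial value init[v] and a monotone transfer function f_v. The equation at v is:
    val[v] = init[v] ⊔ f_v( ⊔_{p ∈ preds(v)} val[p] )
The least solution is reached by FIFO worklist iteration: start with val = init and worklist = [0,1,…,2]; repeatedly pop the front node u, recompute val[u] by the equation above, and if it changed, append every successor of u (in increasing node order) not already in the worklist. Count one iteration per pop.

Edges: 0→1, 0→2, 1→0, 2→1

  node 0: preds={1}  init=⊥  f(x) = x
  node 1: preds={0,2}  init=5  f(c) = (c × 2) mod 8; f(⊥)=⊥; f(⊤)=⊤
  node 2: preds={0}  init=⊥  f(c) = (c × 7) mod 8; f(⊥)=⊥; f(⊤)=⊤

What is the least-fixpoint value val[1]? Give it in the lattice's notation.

Worklist (7 pops):
  #1 pop 0: in=5 → 5 (was ⊥); enqueue []
  #2 pop 1: in=5 → ⊤ (was 5); enqueue [0]
  #3 pop 2: in=5 → 3 (was ⊥); enqueue [1]
  #4 pop 0: in=⊤ → ⊤ (was 5); enqueue [2]
  #5 pop 1: in=⊤ → ⊤ (no change)
  #6 pop 2: in=⊤ → ⊤ (was 3); enqueue [1]
  #7 pop 1: in=⊤ → ⊤ (no change)

Fixpoint:
  val[0] = ⊤
  val[1] = ⊤
  val[2] = ⊤

⊤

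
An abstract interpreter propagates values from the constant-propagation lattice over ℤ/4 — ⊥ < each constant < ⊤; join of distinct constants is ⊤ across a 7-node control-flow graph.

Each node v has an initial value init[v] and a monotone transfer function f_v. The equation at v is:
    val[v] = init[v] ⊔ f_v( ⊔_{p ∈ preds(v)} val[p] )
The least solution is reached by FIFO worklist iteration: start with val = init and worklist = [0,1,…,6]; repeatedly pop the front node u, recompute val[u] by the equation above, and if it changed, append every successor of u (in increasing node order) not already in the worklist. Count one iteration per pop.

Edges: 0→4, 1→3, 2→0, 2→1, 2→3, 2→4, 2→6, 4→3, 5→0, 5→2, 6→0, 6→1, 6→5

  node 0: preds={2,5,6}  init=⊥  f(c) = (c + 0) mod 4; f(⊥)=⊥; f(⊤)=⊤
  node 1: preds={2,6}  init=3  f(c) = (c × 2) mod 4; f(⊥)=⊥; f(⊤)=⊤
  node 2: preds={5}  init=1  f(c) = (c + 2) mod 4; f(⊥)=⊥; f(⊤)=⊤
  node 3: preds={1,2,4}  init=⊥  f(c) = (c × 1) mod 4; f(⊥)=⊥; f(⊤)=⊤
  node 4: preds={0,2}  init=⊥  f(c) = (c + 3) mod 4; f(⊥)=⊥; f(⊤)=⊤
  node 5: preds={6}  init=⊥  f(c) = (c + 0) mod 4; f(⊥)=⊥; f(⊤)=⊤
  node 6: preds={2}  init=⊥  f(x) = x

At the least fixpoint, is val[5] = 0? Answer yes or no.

Iteration log — 24 steps:
  step 1. node 0  ⊔preds=1  new=1  old=⊥  +wl: 
  step 2. node 1  ⊔preds=1  new=⊤  old=3  +wl: 
  step 3. node 2  ⊔preds=⊥  new=1  stable
  step 4. node 3  ⊔preds=⊤  new=⊤  old=⊥  +wl: 
  step 5. node 4  ⊔preds=1  new=0  old=⊥  +wl: 3
  step 6. node 5  ⊔preds=⊥  new=⊥  stable
  step 7. node 6  ⊔preds=1  new=1  old=⊥  +wl: 0,1,5
  step 8. node 3  ⊔preds=⊤  new=⊤  stable
  step 9. node 0  ⊔preds=1  new=1  stable
  step 10. node 1  ⊔preds=1  new=⊤  stable
  step 11. node 5  ⊔preds=1  new=1  old=⊥  +wl: 0,2
  step 12. node 0  ⊔preds=1  new=1  stable
  step 13. node 2  ⊔preds=1  new=⊤  old=1  +wl: 0,1,3,4,6
  step 14. node 0  ⊔preds=⊤  new=⊤  old=1  +wl: 
  step 15. node 1  ⊔preds=⊤  new=⊤  stable
  step 16. node 3  ⊔preds=⊤  new=⊤  stable
  step 17. node 4  ⊔preds=⊤  new=⊤  old=0  +wl: 3
  step 18. node 6  ⊔preds=⊤  new=⊤  old=1  +wl: 0,1,5
  step 19. node 3  ⊔preds=⊤  new=⊤  stable
  step 20. node 0  ⊔preds=⊤  new=⊤  stable
  step 21. node 1  ⊔preds=⊤  new=⊤  stable
  step 22. node 5  ⊔preds=⊤  new=⊤  old=1  +wl: 0,2
  step 23. node 0  ⊔preds=⊤  new=⊤  stable
  step 24. node 2  ⊔preds=⊤  new=⊤  stable

Least fixpoint reached:
  node 0: ⊤
  node 1: ⊤
  node 2: ⊤
  node 3: ⊤
  node 4: ⊤
  node 5: ⊤
  node 6: ⊤

no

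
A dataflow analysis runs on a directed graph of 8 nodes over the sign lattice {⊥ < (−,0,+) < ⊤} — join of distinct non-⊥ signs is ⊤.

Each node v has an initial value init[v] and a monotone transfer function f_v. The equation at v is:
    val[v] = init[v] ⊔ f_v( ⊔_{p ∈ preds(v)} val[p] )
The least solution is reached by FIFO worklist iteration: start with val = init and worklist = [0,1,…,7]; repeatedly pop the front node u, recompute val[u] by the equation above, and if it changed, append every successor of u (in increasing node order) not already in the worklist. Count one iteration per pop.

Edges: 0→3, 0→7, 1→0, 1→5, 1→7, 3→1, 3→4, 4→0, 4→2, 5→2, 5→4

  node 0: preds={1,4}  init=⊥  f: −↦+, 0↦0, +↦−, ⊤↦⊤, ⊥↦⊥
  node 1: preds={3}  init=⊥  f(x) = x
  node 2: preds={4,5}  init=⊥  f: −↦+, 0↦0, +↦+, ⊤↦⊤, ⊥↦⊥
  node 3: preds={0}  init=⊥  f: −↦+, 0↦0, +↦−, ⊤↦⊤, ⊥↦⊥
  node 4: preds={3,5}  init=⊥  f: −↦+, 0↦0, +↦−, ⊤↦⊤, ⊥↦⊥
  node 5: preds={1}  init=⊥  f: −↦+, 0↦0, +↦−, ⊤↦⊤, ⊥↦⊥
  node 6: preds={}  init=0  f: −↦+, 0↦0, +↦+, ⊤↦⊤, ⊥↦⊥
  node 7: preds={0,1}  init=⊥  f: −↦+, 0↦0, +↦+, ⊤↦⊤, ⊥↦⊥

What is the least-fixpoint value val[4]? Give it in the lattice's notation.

⊥

Iteration log — 8 steps:
  step 1. node 0  ⊔preds=⊥  new=⊥  stable
  step 2. node 1  ⊔preds=⊥  new=⊥  stable
  step 3. node 2  ⊔preds=⊥  new=⊥  stable
  step 4. node 3  ⊔preds=⊥  new=⊥  stable
  step 5. node 4  ⊔preds=⊥  new=⊥  stable
  step 6. node 5  ⊔preds=⊥  new=⊥  stable
  step 7. node 6  ⊔preds=⊥  new=0  stable
  step 8. node 7  ⊔preds=⊥  new=⊥  stable

Least fixpoint reached:
  node 0: ⊥
  node 1: ⊥
  node 2: ⊥
  node 3: ⊥
  node 4: ⊥
  node 5: ⊥
  node 6: 0
  node 7: ⊥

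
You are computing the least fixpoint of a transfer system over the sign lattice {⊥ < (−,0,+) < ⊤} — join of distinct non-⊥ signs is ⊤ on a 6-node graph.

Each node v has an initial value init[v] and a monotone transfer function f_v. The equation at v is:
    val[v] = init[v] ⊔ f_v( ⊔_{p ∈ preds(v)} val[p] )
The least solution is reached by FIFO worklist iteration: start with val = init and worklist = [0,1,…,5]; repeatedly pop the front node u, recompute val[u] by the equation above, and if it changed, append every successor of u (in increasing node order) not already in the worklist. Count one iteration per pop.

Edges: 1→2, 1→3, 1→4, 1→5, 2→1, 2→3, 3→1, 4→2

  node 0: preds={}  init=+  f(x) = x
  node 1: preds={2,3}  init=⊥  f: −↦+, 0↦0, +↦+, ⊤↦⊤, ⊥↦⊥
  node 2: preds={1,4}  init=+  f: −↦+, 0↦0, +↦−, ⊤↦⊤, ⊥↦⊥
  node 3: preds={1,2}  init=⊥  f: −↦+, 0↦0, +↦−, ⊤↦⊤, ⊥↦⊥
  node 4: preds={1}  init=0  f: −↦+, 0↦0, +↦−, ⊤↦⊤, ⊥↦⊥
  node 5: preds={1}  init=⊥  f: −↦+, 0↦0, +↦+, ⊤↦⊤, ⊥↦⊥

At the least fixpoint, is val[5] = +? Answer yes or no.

Iteration log — 11 steps:
  step 1. node 0  ⊔preds=⊥  new=+  stable
  step 2. node 1  ⊔preds=+  new=+  old=⊥  +wl: 
  step 3. node 2  ⊔preds=⊤  new=⊤  old=+  +wl: 1
  step 4. node 3  ⊔preds=⊤  new=⊤  old=⊥  +wl: 
  step 5. node 4  ⊔preds=+  new=⊤  old=0  +wl: 2
  step 6. node 5  ⊔preds=+  new=+  old=⊥  +wl: 
  step 7. node 1  ⊔preds=⊤  new=⊤  old=+  +wl: 3,4,5
  step 8. node 2  ⊔preds=⊤  new=⊤  stable
  step 9. node 3  ⊔preds=⊤  new=⊤  stable
  step 10. node 4  ⊔preds=⊤  new=⊤  stable
  step 11. node 5  ⊔preds=⊤  new=⊤  old=+  +wl: 

Least fixpoint reached:
  node 0: +
  node 1: ⊤
  node 2: ⊤
  node 3: ⊤
  node 4: ⊤
  node 5: ⊤

no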